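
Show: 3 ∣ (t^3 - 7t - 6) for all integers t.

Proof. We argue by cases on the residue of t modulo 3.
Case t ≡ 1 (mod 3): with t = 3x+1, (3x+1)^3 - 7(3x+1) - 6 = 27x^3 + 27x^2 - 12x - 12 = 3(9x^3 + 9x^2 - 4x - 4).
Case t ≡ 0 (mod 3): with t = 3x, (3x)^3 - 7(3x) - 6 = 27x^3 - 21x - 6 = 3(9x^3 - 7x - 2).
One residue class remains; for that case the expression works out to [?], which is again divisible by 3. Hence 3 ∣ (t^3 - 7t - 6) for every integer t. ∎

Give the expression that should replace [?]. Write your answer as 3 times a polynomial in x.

3(9x^3 + 18x^2 + 5x - 4)

The residues treated are {1, 0}, so the missing case is t ≡ 2 (mod 3); write t = 3x+2.
Then (3x+2)^3 - 7(3x+2) - 6 = 27x^3 + 54x^2 + 15x - 12 = 3(9x^3 + 18x^2 + 5x - 4).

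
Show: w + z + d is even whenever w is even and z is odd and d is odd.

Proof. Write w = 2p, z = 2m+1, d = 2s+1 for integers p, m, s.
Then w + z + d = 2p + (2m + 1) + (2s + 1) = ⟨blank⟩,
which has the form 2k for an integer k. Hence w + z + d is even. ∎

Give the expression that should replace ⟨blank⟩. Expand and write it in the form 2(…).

2p + (2m + 1) + (2s + 1) = 2m + 2p + 2s + 2
= 2(m + p + s + 1).
Since m + p + s + 1 is an integer, the sum is of the form 2k for an integer k.

2(m + p + s + 1)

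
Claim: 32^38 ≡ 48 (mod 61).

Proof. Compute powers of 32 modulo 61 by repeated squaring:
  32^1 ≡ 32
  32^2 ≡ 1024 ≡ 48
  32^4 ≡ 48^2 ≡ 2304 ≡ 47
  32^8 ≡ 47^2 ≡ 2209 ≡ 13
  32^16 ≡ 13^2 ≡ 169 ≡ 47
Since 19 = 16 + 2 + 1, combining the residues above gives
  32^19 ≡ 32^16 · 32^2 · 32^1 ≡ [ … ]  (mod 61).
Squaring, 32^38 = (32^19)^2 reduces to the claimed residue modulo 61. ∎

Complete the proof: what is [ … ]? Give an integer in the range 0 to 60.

29

Multiply the listed residues: 47 · 48 · 32 = 2256 → 72192.
Reducing modulo 61: 72192 = 1183·61 + 29, so 32^19 ≡ 29.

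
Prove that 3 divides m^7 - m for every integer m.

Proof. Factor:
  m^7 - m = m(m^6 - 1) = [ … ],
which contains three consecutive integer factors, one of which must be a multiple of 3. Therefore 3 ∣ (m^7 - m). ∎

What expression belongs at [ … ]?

(m - 1)m(m + 1)(m^4 + m^2 + 1)

m^6 - 1 = (m^2 - 1)(m^4 + m^2 + 1), and m^2 - 1 = (m-1)(m+1).
So m(m^6 - 1) = (m - 1)m(m + 1)(m^4 + m^2 + 1).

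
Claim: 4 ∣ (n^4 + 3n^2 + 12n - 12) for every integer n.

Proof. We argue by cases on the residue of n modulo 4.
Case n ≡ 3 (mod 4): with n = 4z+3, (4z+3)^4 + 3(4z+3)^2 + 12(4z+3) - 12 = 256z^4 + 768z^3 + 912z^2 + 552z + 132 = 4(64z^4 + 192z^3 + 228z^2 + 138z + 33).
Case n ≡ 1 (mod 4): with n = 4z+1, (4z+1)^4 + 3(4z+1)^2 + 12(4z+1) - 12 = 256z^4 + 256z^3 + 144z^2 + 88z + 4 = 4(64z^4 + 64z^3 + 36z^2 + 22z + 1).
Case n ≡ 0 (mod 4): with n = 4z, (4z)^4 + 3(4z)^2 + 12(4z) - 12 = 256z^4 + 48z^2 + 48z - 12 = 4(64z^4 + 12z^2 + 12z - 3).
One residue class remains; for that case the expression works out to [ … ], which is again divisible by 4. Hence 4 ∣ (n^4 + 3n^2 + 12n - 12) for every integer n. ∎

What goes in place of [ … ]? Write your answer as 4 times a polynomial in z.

The residues treated are {3, 1, 0}, so the missing case is n ≡ 2 (mod 4); write n = 4z+2.
Then (4z+2)^4 + 3(4z+2)^2 + 12(4z+2) - 12 = 256z^4 + 512z^3 + 432z^2 + 224z + 40 = 4(64z^4 + 128z^3 + 108z^2 + 56z + 10).

4(64z^4 + 128z^3 + 108z^2 + 56z + 10)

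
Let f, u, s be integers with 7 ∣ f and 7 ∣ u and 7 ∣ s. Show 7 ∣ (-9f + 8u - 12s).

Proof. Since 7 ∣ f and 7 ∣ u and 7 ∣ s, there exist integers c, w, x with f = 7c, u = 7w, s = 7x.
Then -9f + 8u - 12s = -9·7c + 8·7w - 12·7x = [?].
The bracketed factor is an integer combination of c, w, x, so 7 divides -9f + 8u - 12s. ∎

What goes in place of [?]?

7(-9c + 8w - 12x)

Each term has a factor of 7: -9·7c + 8·7w - 12·7x = 7·(-9c + 8w - 12x).
Since -9c + 8w - 12x is an integer, 7 ∣ (-9f + 8u - 12s).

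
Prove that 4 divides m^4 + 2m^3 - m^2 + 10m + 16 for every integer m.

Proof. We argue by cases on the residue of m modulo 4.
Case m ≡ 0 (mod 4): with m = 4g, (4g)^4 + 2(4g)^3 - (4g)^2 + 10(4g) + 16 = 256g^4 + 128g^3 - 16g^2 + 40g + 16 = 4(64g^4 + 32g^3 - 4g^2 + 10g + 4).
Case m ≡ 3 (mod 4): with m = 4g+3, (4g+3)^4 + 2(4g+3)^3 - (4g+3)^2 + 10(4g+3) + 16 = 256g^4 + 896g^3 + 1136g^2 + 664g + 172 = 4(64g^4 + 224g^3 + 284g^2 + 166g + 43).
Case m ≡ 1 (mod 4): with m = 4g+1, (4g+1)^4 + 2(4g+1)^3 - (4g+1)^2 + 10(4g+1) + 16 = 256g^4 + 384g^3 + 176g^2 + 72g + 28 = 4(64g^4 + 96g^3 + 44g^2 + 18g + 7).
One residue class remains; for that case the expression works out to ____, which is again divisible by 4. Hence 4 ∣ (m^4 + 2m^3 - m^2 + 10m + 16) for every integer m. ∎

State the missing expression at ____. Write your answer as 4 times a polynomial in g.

Only m ≡ 2 (mod 4) is unaccounted for. Put m = 4g+2:
(4g+2)^4 + 2(4g+2)^3 - (4g+2)^2 + 10(4g+2) + 16 expands to 256g^4 + 640g^3 + 560g^2 + 248g + 64,
and factoring out 4 leaves 4(64g^4 + 160g^3 + 140g^2 + 62g + 16).

4(64g^4 + 160g^3 + 140g^2 + 62g + 16)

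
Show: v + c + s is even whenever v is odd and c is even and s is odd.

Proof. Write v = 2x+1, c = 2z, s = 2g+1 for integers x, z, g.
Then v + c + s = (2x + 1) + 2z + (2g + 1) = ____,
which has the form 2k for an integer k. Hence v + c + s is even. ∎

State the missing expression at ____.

(2x + 1) + 2z + (2g + 1) = 2g + 2x + 2z + 2
= 2(g + x + z + 1).
Since g + x + z + 1 is an integer, the sum is of the form 2k for an integer k.

2(g + x + z + 1)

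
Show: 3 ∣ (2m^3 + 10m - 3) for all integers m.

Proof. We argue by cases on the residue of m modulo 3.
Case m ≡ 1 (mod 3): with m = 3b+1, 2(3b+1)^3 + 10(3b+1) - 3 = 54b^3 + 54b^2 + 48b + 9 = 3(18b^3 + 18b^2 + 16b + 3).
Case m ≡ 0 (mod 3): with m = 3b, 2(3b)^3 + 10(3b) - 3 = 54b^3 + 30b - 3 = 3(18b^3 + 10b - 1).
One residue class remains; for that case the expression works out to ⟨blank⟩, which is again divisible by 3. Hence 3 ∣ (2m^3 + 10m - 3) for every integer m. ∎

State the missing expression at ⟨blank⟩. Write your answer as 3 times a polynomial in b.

3(18b^3 + 36b^2 + 34b + 11)

The residues treated are {1, 0}, so the missing case is m ≡ 2 (mod 3); write m = 3b+2.
Then 2(3b+2)^3 + 10(3b+2) - 3 = 54b^3 + 108b^2 + 102b + 33 = 3(18b^3 + 36b^2 + 34b + 11).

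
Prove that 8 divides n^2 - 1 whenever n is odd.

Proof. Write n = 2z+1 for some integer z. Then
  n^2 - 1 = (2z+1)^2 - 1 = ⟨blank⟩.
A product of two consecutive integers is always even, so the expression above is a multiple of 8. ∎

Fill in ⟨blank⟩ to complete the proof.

(2z+1)^2 - 1 = 4z^2 + 4z + 1 - 1 = 4z^2 + 4z = 4z(z+1).
Since z and z+1 are consecutive, z(z+1) is even, and 4·(even) is a multiple of 8.

4z(z + 1)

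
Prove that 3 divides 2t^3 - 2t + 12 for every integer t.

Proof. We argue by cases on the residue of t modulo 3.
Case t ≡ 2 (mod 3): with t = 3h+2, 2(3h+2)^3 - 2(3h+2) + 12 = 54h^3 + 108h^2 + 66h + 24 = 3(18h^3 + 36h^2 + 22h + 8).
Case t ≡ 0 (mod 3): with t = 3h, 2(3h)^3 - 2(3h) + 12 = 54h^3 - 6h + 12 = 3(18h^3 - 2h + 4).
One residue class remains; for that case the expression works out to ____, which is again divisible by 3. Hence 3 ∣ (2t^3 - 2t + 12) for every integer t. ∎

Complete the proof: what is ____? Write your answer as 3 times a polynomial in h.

3(18h^3 + 18h^2 + 4h + 4)

The residues treated are {2, 0}, so the missing case is t ≡ 1 (mod 3); write t = 3h+1.
Then 2(3h+1)^3 - 2(3h+1) + 12 = 54h^3 + 54h^2 + 12h + 12 = 3(18h^3 + 18h^2 + 4h + 4).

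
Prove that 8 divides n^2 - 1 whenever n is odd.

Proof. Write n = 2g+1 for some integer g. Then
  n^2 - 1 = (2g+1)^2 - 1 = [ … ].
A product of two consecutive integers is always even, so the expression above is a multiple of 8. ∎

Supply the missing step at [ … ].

4g(g + 1)

(2g+1)^2 - 1 = 4g^2 + 4g + 1 - 1 = 4g^2 + 4g = 4g(g+1).
Since g and g+1 are consecutive, g(g+1) is even, and 4·(even) is a multiple of 8.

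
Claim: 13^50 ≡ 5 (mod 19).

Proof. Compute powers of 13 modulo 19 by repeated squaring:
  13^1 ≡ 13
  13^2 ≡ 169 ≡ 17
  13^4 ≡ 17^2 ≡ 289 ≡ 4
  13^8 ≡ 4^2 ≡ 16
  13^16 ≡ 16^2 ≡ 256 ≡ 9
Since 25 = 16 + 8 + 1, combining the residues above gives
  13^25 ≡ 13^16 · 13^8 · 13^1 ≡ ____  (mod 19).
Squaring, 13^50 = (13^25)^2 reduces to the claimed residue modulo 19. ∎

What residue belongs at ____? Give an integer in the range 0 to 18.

13^16 · 13^8 · 13^1 ≡ 9 · 16 · 13 = 1872.
1872 mod 19 = 10, so 13^25 ≡ 10 (mod 19).

10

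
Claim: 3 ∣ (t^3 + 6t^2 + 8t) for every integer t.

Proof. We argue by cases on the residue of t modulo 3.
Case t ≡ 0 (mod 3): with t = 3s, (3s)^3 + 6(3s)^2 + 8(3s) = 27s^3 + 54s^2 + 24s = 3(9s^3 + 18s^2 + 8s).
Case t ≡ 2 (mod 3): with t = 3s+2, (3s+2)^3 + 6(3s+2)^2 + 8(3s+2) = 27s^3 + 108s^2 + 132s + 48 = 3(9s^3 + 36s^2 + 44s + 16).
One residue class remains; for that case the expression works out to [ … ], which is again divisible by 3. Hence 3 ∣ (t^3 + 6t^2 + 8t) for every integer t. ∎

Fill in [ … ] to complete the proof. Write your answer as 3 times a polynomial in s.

3(9s^3 + 27s^2 + 23s + 5)

Only t ≡ 1 (mod 3) is unaccounted for. Put t = 3s+1:
(3s+1)^3 + 6(3s+1)^2 + 8(3s+1) expands to 27s^3 + 81s^2 + 69s + 15,
and factoring out 3 leaves 3(9s^3 + 27s^2 + 23s + 5).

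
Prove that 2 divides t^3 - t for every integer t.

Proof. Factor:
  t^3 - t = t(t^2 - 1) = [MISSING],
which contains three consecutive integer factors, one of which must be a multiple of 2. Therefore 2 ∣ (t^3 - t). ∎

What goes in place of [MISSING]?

(t - 1)t(t + 1)

t(t^2 - 1) = t(t - 1)(t + 1) = (t - 1)t(t + 1).
These three factors are consecutive integers, so their product is divisible by 2.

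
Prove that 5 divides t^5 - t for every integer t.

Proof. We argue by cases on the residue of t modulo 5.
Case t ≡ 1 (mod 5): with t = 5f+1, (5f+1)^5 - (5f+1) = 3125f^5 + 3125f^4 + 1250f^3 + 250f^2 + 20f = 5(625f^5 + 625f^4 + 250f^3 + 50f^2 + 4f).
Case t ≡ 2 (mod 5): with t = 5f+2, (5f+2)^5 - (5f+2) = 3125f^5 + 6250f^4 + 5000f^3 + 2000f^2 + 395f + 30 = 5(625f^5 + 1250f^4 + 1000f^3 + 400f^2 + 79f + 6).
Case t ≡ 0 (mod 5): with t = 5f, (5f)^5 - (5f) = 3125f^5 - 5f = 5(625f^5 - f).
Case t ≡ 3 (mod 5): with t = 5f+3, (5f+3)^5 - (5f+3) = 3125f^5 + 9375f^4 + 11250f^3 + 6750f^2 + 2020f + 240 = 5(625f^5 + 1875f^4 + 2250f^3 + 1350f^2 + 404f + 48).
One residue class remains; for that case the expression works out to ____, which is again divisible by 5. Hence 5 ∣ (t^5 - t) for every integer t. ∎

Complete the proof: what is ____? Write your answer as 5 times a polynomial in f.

5(625f^5 + 2500f^4 + 4000f^3 + 3200f^2 + 1279f + 204)

The residues treated are {1, 2, 0, 3}, so the missing case is t ≡ 4 (mod 5); write t = 5f+4.
Then (5f+4)^5 - (5f+4) = 3125f^5 + 12500f^4 + 20000f^3 + 16000f^2 + 6395f + 1020 = 5(625f^5 + 2500f^4 + 4000f^3 + 3200f^2 + 1279f + 204).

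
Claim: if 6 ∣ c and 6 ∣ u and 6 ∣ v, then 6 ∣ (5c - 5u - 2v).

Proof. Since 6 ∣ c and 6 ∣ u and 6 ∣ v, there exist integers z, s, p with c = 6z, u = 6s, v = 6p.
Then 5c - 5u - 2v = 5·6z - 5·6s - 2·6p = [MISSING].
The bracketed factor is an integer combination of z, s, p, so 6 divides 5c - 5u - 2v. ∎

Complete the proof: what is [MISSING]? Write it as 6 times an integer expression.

6(-2p - 5s + 5z)

Pull the common 6 out of every term: 5·6z - 5·6s - 2·6p = 6(-2p - 5s + 5z).
-2p - 5s + 5z is an integer, which exhibits the divisibility.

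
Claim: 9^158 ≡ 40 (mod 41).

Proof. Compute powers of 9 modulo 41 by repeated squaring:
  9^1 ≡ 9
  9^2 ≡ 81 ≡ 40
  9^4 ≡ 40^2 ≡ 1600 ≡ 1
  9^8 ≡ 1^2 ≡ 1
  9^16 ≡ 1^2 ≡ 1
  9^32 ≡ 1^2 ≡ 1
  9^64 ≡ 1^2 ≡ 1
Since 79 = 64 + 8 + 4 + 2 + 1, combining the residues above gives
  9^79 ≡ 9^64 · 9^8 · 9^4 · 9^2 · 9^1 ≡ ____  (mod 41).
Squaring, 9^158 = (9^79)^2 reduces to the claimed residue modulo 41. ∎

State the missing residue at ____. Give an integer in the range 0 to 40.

Multiply the listed residues: 1 · 1 · 1 · 40 · 9 = 1 → 1 → 40 → 360.
Reducing modulo 41: 360 = 8·41 + 32, so 9^79 ≡ 32.

32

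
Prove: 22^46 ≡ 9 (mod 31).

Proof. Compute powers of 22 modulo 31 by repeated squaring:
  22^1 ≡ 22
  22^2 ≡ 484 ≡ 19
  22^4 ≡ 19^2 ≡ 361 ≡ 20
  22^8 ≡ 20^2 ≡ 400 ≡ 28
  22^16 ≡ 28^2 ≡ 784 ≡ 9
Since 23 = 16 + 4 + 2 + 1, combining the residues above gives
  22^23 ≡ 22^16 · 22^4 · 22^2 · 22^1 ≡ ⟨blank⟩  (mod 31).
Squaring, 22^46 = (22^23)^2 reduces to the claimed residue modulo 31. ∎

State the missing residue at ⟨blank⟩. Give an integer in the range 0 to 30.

22^16 · 22^4 · 22^2 · 22^1 ≡ 9 · 20 · 19 · 22 = 75240.
75240 mod 31 = 3, so 22^23 ≡ 3 (mod 31).

3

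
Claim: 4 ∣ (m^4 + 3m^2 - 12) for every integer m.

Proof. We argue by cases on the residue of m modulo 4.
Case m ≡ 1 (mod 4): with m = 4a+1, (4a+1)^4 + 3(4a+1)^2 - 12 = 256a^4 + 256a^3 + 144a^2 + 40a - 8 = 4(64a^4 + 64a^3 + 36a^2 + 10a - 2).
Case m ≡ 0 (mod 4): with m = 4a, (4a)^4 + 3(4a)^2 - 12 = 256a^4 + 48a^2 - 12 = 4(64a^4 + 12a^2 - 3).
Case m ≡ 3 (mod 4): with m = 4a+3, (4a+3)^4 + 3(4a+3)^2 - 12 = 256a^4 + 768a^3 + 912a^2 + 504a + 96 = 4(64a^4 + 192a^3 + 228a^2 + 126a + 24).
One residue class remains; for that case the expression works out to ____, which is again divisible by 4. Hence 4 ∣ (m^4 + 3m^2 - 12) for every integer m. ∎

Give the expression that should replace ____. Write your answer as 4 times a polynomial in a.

The residues treated are {1, 0, 3}, so the missing case is m ≡ 2 (mod 4); write m = 4a+2.
Then (4a+2)^4 + 3(4a+2)^2 - 12 = 256a^4 + 512a^3 + 432a^2 + 176a + 16 = 4(64a^4 + 128a^3 + 108a^2 + 44a + 4).

4(64a^4 + 128a^3 + 108a^2 + 44a + 4)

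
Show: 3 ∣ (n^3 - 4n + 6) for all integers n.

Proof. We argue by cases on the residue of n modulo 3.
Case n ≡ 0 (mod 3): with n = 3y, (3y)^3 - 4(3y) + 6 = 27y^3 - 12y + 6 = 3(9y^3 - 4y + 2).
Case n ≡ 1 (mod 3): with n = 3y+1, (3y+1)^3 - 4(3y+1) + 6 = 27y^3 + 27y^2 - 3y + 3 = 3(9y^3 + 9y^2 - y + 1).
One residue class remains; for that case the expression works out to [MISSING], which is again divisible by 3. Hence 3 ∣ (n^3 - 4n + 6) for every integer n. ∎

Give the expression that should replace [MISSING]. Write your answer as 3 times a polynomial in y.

3(9y^3 + 18y^2 + 8y + 2)

The residues treated are {0, 1}, so the missing case is n ≡ 2 (mod 3); write n = 3y+2.
Then (3y+2)^3 - 4(3y+2) + 6 = 27y^3 + 54y^2 + 24y + 6 = 3(9y^3 + 18y^2 + 8y + 2).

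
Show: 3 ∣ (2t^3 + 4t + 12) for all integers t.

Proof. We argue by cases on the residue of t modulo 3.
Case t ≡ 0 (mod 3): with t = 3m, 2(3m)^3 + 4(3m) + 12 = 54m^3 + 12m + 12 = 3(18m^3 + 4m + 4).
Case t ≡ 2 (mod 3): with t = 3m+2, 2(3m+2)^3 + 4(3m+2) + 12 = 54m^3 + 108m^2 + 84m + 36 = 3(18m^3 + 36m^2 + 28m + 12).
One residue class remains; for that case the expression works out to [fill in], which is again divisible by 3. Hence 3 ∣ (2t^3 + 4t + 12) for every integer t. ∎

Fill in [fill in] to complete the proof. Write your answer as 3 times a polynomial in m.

Only t ≡ 1 (mod 3) is unaccounted for. Put t = 3m+1:
2(3m+1)^3 + 4(3m+1) + 12 expands to 54m^3 + 54m^2 + 30m + 18,
and factoring out 3 leaves 3(18m^3 + 18m^2 + 10m + 6).

3(18m^3 + 18m^2 + 10m + 6)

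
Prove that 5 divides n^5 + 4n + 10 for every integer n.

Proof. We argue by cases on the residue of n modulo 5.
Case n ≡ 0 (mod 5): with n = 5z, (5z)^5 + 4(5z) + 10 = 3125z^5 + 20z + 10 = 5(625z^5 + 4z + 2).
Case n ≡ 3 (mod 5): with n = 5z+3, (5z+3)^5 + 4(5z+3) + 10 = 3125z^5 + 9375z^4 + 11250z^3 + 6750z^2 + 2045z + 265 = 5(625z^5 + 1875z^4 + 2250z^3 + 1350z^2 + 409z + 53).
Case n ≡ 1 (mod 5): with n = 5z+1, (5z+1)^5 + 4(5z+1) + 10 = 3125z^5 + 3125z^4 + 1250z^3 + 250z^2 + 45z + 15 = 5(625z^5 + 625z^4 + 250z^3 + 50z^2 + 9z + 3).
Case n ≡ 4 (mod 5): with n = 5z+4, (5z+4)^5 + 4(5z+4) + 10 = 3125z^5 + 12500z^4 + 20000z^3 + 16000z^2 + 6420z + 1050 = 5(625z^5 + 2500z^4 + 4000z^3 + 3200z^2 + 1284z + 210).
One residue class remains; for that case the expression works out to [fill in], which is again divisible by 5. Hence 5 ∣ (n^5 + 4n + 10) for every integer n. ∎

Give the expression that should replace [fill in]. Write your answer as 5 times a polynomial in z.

5(625z^5 + 1250z^4 + 1000z^3 + 400z^2 + 84z + 10)

The residues treated are {0, 3, 1, 4}, so the missing case is n ≡ 2 (mod 5); write n = 5z+2.
Then (5z+2)^5 + 4(5z+2) + 10 = 3125z^5 + 6250z^4 + 5000z^3 + 2000z^2 + 420z + 50 = 5(625z^5 + 1250z^4 + 1000z^3 + 400z^2 + 84z + 10).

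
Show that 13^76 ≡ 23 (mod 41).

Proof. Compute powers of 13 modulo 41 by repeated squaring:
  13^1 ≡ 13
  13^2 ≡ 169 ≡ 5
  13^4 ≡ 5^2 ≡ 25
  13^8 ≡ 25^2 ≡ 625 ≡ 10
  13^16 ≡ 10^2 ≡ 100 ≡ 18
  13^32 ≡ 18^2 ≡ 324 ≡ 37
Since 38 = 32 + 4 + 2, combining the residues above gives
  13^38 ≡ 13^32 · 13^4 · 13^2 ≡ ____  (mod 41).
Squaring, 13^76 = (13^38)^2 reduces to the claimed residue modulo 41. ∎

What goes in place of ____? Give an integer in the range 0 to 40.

33

13^32 · 13^4 · 13^2 ≡ 37 · 25 · 5 = 4625.
4625 mod 41 = 33, so 13^38 ≡ 33 (mod 41).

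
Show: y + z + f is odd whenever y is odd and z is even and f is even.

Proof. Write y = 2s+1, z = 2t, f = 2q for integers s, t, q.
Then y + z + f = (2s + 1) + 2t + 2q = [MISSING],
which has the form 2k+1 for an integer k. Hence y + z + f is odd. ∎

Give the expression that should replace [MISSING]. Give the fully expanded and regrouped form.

(2s + 1) + 2t + 2q = 2q + 2s + 2t + 1
= 2(q + s + t) + 1.
Since q + s + t is an integer, the sum is of the form 2k+1 for an integer k.

2(q + s + t) + 1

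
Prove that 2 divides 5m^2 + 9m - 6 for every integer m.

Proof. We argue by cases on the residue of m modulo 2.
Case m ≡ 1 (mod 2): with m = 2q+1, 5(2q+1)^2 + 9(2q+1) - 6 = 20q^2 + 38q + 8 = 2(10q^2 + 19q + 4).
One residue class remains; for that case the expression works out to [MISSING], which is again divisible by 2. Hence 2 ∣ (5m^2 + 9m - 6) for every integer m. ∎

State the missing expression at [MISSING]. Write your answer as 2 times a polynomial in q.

The residues treated are {1}, so the missing case is m ≡ 0 (mod 2); write m = 2q.
Then 5(2q)^2 + 9(2q) - 6 = 20q^2 + 18q - 6 = 2(10q^2 + 9q - 3).

2(10q^2 + 9q - 3)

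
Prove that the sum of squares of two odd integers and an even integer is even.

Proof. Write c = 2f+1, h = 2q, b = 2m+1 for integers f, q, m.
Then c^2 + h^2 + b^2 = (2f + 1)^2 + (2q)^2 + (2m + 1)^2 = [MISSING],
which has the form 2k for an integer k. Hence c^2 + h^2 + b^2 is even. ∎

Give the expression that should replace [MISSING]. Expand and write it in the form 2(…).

Expanding: (2f + 1)^2 + (2q)^2 + (2m + 1)^2 = 4f^2 + 4f + 4m^2 + 4m + 4q^2 + 2.
Every term is even; pulling out the factor of 2 gives 2(2f^2 + 2f + 2m^2 + 2m + 2q^2 + 1).

2(2f^2 + 2f + 2m^2 + 2m + 2q^2 + 1)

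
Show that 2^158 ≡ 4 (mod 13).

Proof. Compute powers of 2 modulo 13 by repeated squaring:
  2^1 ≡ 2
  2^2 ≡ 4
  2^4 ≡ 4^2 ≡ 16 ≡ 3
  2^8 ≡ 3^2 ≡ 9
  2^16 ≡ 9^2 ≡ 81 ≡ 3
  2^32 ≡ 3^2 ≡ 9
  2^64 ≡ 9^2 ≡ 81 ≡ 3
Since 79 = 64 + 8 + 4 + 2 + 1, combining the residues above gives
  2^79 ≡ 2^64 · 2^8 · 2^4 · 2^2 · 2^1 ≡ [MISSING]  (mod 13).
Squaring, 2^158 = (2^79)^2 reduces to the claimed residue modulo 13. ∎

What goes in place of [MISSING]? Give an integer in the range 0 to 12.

11

2^64 · 2^8 · 2^4 · 2^2 · 2^1 ≡ 3 · 9 · 3 · 4 · 2 = 648.
648 mod 13 = 11, so 2^79 ≡ 11 (mod 13).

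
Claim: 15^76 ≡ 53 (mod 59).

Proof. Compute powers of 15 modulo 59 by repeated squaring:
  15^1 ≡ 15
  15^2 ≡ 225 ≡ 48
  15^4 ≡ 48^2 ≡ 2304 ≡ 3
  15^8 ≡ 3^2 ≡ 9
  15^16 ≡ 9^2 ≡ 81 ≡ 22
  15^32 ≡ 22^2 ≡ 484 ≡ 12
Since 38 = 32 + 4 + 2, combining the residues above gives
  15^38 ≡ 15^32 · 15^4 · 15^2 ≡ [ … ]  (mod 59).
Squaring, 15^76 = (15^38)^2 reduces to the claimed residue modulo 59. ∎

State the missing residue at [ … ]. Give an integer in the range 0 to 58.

Multiply the listed residues: 12 · 3 · 48 = 36 → 1728.
Reducing modulo 59: 1728 = 29·59 + 17, so 15^38 ≡ 17.

17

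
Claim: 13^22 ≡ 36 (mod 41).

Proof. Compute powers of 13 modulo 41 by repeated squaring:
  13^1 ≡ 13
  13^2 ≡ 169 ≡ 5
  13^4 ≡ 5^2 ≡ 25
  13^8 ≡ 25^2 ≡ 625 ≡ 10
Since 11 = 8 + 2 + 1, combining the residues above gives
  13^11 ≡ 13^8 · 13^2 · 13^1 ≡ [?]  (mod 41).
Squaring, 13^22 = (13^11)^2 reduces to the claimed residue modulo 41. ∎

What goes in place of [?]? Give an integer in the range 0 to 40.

35

13^8 · 13^2 · 13^1 ≡ 10 · 5 · 13 = 650.
650 mod 41 = 35, so 13^11 ≡ 35 (mod 41).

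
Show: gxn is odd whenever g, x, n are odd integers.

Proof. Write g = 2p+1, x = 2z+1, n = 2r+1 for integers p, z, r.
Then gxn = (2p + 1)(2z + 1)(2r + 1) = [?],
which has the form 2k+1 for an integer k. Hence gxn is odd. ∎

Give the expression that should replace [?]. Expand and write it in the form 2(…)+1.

2(4prz + 2pr + 2pz + p + 2rz + r + z) + 1

(2p + 1)(2z + 1)(2r + 1) = 8prz + 4pr + 4pz + 2p + 4rz + 2r + 2z + 1
= 2(4prz + 2pr + 2pz + p + 2rz + r + z) + 1.
Since 4prz + 2pr + 2pz + p + 2rz + r + z is an integer, the product is of the form 2k+1 for an integer k.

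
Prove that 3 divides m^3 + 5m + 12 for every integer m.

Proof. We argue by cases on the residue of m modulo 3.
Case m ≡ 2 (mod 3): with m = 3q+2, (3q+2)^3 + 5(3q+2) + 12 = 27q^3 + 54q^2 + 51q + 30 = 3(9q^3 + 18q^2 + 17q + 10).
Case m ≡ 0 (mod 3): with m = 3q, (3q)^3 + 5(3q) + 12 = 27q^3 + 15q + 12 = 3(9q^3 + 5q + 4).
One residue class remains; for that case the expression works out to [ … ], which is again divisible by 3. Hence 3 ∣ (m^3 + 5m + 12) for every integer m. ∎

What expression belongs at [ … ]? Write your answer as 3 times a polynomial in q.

3(9q^3 + 9q^2 + 8q + 6)

Only m ≡ 1 (mod 3) is unaccounted for. Put m = 3q+1:
(3q+1)^3 + 5(3q+1) + 12 expands to 27q^3 + 27q^2 + 24q + 18,
and factoring out 3 leaves 3(9q^3 + 9q^2 + 8q + 6).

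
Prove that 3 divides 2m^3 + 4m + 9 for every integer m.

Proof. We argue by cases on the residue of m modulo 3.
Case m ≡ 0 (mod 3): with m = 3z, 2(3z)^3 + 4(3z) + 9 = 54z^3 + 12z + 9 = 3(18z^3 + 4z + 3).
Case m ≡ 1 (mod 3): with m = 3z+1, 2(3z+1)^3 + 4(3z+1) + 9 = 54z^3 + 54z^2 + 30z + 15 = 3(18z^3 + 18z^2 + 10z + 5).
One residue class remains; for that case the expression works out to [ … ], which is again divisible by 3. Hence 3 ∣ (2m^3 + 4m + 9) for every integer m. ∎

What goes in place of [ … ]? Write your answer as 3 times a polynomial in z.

The residues treated are {0, 1}, so the missing case is m ≡ 2 (mod 3); write m = 3z+2.
Then 2(3z+2)^3 + 4(3z+2) + 9 = 54z^3 + 108z^2 + 84z + 33 = 3(18z^3 + 36z^2 + 28z + 11).

3(18z^3 + 36z^2 + 28z + 11)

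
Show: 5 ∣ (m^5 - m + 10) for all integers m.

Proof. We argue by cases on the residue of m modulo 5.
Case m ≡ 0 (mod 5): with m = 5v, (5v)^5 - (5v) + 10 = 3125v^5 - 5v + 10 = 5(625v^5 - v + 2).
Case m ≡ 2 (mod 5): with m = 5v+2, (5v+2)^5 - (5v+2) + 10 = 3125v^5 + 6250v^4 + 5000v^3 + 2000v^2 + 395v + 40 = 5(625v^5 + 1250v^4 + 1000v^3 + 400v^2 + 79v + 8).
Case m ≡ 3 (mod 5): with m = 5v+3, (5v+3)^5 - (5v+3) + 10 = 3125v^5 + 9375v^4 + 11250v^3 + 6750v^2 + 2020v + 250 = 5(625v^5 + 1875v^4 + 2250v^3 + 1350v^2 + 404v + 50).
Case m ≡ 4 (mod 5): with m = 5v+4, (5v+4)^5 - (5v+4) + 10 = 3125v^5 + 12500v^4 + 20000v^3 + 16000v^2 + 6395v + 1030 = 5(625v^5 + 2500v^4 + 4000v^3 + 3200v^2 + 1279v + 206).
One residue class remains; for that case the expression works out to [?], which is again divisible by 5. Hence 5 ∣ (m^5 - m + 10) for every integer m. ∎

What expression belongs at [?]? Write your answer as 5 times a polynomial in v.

Only m ≡ 1 (mod 5) is unaccounted for. Put m = 5v+1:
(5v+1)^5 - (5v+1) + 10 expands to 3125v^5 + 3125v^4 + 1250v^3 + 250v^2 + 20v + 10,
and factoring out 5 leaves 5(625v^5 + 625v^4 + 250v^3 + 50v^2 + 4v + 2).

5(625v^5 + 625v^4 + 250v^3 + 50v^2 + 4v + 2)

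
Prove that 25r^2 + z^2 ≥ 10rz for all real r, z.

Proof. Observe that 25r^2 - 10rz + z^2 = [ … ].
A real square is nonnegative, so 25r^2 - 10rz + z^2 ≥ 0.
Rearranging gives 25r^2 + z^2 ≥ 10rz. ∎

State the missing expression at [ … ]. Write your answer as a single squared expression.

The leading and trailing coefficients are 5^2 and 1^2, and 10 = 2·5·1, so the trinomial is (5r - z)^2.
Hence 25r^2 - 10rz + z^2 ≥ 0.

(5r - z)^2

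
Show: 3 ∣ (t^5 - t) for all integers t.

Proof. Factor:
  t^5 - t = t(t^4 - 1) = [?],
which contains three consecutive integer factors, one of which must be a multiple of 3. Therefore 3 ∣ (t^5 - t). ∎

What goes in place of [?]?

t^4 - 1 = (t^2 - 1)(t^2 + 1), and t^2 - 1 = (t-1)(t+1).
So t(t^4 - 1) = (t - 1)t(t + 1)(t^2 + 1).

(t - 1)t(t + 1)(t^2 + 1)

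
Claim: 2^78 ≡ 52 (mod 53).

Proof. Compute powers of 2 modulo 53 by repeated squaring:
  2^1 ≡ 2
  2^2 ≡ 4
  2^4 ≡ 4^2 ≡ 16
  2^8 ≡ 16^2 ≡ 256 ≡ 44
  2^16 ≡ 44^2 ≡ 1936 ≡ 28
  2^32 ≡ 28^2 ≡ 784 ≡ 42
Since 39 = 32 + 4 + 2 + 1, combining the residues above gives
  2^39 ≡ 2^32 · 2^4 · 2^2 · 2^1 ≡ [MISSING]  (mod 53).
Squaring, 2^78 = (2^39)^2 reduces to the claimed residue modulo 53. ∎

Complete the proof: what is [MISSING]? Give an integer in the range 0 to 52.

Multiply the listed residues: 42 · 16 · 4 · 2 = 672 → 2688 → 5376.
Reducing modulo 53: 5376 = 101·53 + 23, so 2^39 ≡ 23.

23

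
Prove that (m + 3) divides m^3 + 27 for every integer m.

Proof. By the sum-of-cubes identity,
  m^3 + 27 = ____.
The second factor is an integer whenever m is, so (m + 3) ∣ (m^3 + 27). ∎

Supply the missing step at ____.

(m + 3)(m^2 - 3m + 9)

Polynomial division of m^3 + 27 by m + 3 leaves remainder 0 and quotient m^2 - 3m + 9.
Hence m^3 + 27 = (m + 3)(m^2 - 3m + 9).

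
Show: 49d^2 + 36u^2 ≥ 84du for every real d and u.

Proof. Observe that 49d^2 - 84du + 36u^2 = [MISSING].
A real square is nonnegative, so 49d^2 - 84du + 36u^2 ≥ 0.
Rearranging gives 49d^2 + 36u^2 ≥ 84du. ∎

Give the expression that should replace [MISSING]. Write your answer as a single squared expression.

The leading and trailing coefficients are 7^2 and 6^2, and 84 = 2·7·6, so the trinomial is (7d - 6u)^2.
Hence 49d^2 - 84du + 36u^2 ≥ 0.

(7d - 6u)^2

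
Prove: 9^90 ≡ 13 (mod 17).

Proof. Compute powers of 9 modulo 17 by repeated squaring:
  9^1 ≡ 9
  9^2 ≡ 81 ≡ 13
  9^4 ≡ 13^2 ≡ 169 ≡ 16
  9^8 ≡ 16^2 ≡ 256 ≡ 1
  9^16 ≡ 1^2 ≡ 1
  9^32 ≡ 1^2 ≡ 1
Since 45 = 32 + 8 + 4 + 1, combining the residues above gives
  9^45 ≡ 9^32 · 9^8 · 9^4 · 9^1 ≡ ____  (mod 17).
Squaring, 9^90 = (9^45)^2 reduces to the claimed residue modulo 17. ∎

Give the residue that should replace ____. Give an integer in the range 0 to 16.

9^32 · 9^8 · 9^4 · 9^1 ≡ 1 · 1 · 16 · 9 = 144.
144 mod 17 = 8, so 9^45 ≡ 8 (mod 17).

8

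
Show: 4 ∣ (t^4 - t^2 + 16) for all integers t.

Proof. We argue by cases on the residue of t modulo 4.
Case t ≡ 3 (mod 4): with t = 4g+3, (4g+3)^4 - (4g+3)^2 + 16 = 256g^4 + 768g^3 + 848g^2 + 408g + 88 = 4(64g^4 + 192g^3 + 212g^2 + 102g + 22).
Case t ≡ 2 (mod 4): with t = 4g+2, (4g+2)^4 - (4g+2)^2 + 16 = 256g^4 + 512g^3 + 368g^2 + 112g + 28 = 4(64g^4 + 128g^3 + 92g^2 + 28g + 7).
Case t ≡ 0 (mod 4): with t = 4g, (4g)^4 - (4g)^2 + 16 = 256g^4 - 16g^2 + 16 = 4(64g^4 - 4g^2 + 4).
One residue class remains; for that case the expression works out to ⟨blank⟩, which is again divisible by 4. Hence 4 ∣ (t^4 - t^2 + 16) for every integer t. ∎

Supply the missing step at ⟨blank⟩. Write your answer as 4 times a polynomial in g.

4(64g^4 + 64g^3 + 20g^2 + 2g + 4)

Only t ≡ 1 (mod 4) is unaccounted for. Put t = 4g+1:
(4g+1)^4 - (4g+1)^2 + 16 expands to 256g^4 + 256g^3 + 80g^2 + 8g + 16,
and factoring out 4 leaves 4(64g^4 + 64g^3 + 20g^2 + 2g + 4).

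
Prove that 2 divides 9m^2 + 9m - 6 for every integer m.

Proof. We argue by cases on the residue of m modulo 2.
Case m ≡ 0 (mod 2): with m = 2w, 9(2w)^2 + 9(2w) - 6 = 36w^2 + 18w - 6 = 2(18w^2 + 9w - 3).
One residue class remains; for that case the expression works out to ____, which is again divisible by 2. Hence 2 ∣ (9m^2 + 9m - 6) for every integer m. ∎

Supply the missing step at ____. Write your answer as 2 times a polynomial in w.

The residues treated are {0}, so the missing case is m ≡ 1 (mod 2); write m = 2w+1.
Then 9(2w+1)^2 + 9(2w+1) - 6 = 36w^2 + 54w + 12 = 2(18w^2 + 27w + 6).

2(18w^2 + 27w + 6)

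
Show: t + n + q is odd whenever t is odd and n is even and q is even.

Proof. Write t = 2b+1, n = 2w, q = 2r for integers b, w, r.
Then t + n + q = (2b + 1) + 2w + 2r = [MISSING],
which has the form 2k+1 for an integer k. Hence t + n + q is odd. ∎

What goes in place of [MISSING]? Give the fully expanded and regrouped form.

(2b + 1) + 2w + 2r = 2b + 2r + 2w + 1
= 2(b + r + w) + 1.
Since b + r + w is an integer, the sum is of the form 2k+1 for an integer k.

2(b + r + w) + 1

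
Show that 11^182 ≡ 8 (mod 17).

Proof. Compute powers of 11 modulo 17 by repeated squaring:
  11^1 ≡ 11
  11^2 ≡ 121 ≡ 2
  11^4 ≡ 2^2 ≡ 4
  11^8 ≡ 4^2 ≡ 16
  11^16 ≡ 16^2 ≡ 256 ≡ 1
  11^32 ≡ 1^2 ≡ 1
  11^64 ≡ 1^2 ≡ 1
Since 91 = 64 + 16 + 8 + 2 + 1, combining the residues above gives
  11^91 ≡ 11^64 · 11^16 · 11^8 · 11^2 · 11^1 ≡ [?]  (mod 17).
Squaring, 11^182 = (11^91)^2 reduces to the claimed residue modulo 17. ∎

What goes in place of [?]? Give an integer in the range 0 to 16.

12

11^64 · 11^16 · 11^8 · 11^2 · 11^1 ≡ 1 · 1 · 16 · 2 · 11 = 352.
352 mod 17 = 12, so 11^91 ≡ 12 (mod 17).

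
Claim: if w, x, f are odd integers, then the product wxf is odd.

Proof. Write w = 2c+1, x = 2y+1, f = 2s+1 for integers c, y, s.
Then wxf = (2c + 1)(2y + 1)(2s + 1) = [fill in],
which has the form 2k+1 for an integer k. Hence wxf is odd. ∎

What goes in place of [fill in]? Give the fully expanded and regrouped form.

Expanding: (2c + 1)(2y + 1)(2s + 1) = 8csy + 4cs + 4cy + 2c + 4sy + 2s + 2y + 1.
Every term except the constant is even, so this is 2(4csy + 2cs + 2cy + c + 2sy + s + y) + 1,
and 4csy + 2cs + 2cy + c + 2sy + s + y ∈ ℤ gives the required form.

2(4csy + 2cs + 2cy + c + 2sy + s + y) + 1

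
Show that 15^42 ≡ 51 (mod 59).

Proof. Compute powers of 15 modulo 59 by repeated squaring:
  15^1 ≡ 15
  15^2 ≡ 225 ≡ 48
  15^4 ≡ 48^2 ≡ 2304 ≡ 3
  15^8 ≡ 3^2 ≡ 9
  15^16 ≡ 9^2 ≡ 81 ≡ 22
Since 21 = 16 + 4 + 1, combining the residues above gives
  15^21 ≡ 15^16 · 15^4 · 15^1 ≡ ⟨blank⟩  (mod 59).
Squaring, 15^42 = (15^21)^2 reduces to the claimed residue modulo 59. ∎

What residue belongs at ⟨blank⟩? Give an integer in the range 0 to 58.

46

15^16 · 15^4 · 15^1 ≡ 22 · 3 · 15 = 990.
990 mod 59 = 46, so 15^21 ≡ 46 (mod 59).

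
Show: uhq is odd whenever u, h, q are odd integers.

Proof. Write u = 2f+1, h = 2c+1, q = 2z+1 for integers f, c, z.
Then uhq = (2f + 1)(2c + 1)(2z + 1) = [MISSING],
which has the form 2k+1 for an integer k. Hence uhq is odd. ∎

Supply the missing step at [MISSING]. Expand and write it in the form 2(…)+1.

Expanding: (2f + 1)(2c + 1)(2z + 1) = 8cfz + 4cf + 4cz + 2c + 4fz + 2f + 2z + 1.
Every term except the constant is even, so this is 2(4cfz + 2cf + 2cz + c + 2fz + f + z) + 1,
and 4cfz + 2cf + 2cz + c + 2fz + f + z ∈ ℤ gives the required form.

2(4cfz + 2cf + 2cz + c + 2fz + f + z) + 1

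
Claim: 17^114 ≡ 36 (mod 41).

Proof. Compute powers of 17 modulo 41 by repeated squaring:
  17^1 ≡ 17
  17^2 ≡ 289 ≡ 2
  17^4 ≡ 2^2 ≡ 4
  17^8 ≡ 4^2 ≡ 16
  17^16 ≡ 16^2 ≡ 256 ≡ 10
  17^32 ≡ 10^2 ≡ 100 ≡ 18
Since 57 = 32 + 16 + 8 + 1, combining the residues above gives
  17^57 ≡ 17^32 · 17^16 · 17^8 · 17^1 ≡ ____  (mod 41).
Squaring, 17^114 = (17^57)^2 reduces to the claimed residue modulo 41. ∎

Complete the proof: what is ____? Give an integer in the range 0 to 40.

Multiply the listed residues: 18 · 10 · 16 · 17 = 180 → 2880 → 48960.
Reducing modulo 41: 48960 = 1194·41 + 6, so 17^57 ≡ 6.

6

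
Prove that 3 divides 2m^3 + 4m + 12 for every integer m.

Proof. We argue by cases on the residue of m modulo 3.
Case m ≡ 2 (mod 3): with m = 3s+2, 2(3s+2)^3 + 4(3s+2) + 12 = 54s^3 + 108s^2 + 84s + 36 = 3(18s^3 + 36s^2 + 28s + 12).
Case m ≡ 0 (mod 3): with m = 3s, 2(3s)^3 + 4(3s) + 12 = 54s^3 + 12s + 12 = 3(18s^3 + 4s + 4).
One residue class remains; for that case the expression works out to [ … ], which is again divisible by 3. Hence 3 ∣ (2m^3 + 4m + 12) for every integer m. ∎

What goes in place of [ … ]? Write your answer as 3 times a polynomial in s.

The residues treated are {2, 0}, so the missing case is m ≡ 1 (mod 3); write m = 3s+1.
Then 2(3s+1)^3 + 4(3s+1) + 12 = 54s^3 + 54s^2 + 30s + 18 = 3(18s^3 + 18s^2 + 10s + 6).

3(18s^3 + 18s^2 + 10s + 6)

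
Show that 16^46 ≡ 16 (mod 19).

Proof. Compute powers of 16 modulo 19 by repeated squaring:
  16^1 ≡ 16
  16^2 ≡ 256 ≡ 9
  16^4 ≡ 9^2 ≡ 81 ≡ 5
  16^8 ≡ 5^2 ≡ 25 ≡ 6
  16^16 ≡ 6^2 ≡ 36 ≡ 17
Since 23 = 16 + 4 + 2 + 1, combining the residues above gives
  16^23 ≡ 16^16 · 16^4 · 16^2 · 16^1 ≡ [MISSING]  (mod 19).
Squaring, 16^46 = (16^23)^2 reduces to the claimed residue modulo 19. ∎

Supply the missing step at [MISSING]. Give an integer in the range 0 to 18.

16^16 · 16^4 · 16^2 · 16^1 ≡ 17 · 5 · 9 · 16 = 12240.
12240 mod 19 = 4, so 16^23 ≡ 4 (mod 19).

4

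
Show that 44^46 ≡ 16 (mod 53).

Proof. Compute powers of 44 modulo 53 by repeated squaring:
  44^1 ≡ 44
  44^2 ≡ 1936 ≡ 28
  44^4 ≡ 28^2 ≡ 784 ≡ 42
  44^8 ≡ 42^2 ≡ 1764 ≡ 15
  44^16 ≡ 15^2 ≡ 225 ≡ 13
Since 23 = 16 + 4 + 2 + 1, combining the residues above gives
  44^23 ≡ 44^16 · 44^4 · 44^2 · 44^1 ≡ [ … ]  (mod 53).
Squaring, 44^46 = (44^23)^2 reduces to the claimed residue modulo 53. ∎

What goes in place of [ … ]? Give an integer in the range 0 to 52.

49

44^16 · 44^4 · 44^2 · 44^1 ≡ 13 · 42 · 28 · 44 = 672672.
672672 mod 53 = 49, so 44^23 ≡ 49 (mod 53).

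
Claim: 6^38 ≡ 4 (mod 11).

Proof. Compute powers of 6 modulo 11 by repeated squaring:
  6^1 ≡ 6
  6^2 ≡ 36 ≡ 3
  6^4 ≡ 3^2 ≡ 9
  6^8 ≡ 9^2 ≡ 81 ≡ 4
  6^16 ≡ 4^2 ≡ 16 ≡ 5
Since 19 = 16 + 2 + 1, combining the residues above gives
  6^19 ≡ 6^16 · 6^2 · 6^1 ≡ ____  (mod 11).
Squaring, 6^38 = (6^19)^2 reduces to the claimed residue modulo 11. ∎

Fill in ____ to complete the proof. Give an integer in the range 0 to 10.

2

Multiply the listed residues: 5 · 3 · 6 = 15 → 90.
Reducing modulo 11: 90 = 8·11 + 2, so 6^19 ≡ 2.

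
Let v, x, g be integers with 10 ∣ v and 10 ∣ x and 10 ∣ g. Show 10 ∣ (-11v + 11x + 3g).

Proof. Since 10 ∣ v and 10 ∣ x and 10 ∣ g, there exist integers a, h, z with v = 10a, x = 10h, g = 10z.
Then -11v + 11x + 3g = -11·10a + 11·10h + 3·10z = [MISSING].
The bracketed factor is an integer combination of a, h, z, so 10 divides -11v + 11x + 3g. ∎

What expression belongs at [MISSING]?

10(-11a + 11h + 3z)

Each term has a factor of 10: -11·10a + 11·10h + 3·10z = 10·(-11a + 11h + 3z).
Since -11a + 11h + 3z is an integer, 10 ∣ (-11v + 11x + 3g).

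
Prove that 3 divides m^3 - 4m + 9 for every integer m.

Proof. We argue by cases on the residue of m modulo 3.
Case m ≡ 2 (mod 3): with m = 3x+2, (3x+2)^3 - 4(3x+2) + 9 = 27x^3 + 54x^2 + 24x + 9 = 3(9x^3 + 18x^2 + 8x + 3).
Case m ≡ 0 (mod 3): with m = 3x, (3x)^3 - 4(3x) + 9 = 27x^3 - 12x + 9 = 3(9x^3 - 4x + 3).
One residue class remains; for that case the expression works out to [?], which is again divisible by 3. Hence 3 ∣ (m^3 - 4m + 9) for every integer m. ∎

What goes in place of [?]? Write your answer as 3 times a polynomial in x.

The residues treated are {2, 0}, so the missing case is m ≡ 1 (mod 3); write m = 3x+1.
Then (3x+1)^3 - 4(3x+1) + 9 = 27x^3 + 27x^2 - 3x + 6 = 3(9x^3 + 9x^2 - x + 2).

3(9x^3 + 9x^2 - x + 2)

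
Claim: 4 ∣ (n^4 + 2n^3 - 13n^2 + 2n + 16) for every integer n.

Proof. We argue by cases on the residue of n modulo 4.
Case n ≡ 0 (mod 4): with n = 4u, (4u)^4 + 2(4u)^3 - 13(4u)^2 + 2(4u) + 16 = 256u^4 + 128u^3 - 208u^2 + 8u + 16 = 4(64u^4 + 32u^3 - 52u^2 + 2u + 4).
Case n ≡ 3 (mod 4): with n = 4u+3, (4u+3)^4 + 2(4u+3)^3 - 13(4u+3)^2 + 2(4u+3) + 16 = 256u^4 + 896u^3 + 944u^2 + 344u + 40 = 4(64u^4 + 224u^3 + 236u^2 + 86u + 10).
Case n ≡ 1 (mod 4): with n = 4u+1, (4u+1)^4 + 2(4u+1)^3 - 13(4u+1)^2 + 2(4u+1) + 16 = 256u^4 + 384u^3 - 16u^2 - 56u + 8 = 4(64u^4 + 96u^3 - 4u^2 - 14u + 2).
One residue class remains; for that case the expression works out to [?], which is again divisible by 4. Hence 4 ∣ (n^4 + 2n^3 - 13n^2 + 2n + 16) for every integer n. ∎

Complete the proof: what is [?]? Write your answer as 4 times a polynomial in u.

4(64u^4 + 160u^3 + 92u^2 + 6u)

The residues treated are {0, 3, 1}, so the missing case is n ≡ 2 (mod 4); write n = 4u+2.
Then (4u+2)^4 + 2(4u+2)^3 - 13(4u+2)^2 + 2(4u+2) + 16 = 256u^4 + 640u^3 + 368u^2 + 24u = 4(64u^4 + 160u^3 + 92u^2 + 6u).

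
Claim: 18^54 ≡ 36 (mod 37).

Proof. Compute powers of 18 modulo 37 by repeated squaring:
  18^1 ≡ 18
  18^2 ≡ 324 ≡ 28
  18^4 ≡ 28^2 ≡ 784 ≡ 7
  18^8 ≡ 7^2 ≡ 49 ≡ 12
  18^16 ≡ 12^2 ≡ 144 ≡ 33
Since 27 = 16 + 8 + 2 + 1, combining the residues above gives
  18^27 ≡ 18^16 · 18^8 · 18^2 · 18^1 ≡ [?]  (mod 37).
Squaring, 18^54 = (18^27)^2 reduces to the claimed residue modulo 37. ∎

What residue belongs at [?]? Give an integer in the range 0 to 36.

Multiply the listed residues: 33 · 12 · 28 · 18 = 396 → 11088 → 199584.
Reducing modulo 37: 199584 = 5394·37 + 6, so 18^27 ≡ 6.

6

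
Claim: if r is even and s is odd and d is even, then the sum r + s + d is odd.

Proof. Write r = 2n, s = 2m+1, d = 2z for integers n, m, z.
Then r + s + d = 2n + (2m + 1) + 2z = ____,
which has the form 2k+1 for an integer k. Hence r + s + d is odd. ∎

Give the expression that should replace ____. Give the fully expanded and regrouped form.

Expanding: 2n + (2m + 1) + 2z = 2m + 2n + 2z + 1.
Every term except the constant is even, so this is 2(m + n + z) + 1,
and m + n + z ∈ ℤ gives the required form.

2(m + n + z) + 1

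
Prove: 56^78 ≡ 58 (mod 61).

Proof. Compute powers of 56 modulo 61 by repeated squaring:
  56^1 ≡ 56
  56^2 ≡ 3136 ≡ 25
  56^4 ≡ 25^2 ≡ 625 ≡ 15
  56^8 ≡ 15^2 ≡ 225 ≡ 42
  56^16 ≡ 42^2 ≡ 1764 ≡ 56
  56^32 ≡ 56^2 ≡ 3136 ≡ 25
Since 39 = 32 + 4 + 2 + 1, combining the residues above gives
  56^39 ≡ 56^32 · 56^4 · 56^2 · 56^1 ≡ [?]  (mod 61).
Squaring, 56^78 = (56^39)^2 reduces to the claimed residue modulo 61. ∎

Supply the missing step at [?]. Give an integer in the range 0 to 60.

56^32 · 56^4 · 56^2 · 56^1 ≡ 25 · 15 · 25 · 56 = 525000.
525000 mod 61 = 34, so 56^39 ≡ 34 (mod 61).

34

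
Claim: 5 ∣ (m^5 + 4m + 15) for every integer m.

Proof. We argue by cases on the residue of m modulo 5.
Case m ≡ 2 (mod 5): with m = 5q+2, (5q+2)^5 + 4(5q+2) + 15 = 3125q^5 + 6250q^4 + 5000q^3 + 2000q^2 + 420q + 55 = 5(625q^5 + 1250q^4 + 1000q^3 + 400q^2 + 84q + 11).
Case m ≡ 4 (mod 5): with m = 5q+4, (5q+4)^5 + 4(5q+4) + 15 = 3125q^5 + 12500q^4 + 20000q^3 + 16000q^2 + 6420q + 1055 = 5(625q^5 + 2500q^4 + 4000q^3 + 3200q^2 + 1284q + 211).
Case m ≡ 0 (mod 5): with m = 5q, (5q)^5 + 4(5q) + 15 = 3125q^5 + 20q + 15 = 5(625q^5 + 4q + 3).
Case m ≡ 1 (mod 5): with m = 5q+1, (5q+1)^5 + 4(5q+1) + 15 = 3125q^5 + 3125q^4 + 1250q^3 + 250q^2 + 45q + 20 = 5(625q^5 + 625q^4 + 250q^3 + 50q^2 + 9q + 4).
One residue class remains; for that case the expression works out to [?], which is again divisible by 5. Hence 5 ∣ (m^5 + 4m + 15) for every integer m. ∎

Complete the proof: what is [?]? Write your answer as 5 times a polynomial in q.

5(625q^5 + 1875q^4 + 2250q^3 + 1350q^2 + 409q + 54)

Only m ≡ 3 (mod 5) is unaccounted for. Put m = 5q+3:
(5q+3)^5 + 4(5q+3) + 15 expands to 3125q^5 + 9375q^4 + 11250q^3 + 6750q^2 + 2045q + 270,
and factoring out 5 leaves 5(625q^5 + 1875q^4 + 2250q^3 + 1350q^2 + 409q + 54).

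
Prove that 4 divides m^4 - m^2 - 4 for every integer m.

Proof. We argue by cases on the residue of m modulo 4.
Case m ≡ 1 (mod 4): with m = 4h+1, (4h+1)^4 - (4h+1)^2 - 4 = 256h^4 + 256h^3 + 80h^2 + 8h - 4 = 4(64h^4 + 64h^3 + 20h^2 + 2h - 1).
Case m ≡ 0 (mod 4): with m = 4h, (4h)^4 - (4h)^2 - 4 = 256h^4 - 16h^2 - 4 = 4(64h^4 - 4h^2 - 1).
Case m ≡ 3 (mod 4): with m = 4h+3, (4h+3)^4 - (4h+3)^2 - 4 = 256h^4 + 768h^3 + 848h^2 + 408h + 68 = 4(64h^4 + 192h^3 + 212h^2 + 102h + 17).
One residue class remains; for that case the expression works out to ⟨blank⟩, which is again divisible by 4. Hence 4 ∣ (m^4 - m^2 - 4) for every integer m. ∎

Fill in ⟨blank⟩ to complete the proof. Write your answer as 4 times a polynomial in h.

Only m ≡ 2 (mod 4) is unaccounted for. Put m = 4h+2:
(4h+2)^4 - (4h+2)^2 - 4 expands to 256h^4 + 512h^3 + 368h^2 + 112h + 8,
and factoring out 4 leaves 4(64h^4 + 128h^3 + 92h^2 + 28h + 2).

4(64h^4 + 128h^3 + 92h^2 + 28h + 2)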